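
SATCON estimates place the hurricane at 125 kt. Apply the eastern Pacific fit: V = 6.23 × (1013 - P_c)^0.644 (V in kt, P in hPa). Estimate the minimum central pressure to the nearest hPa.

908 hPa

ΔP = (V / 6.23)^(1/0.644) = (125/6.23)^1.553.
125/6.23 = 20.064; 20.064^1.553 ≈ 105.29 hPa.
P_c = 1013 − 105.29 = 907.71 ≈ 908 hPa.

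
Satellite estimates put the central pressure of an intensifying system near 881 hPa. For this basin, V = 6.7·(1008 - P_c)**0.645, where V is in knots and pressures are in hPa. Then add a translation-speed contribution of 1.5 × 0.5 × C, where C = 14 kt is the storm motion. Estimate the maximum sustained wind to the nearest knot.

163 kt

ΔP = 1008 − 881 = 127 hPa.
127^0.645 ≈ 22.749.
V ≈ 6.7 × 22.749 ≈ 152.4 kt.
Translation term: 1.5 × 0.5 × 14 = 10.5 kt.
Corrected V ≈ 162.9 kt → 163 kt.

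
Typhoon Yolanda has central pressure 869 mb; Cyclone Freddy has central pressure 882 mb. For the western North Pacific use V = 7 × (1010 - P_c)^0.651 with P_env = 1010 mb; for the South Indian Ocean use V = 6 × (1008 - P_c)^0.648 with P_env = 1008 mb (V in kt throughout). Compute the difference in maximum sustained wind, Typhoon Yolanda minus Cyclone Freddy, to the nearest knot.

Typhoon Yolanda: ΔP = 141; V ≈ 7 × 141^0.651 ≈ 175.48 kt.
Cyclone Freddy: ΔP = 126; V ≈ 6 × 126^0.648 ≈ 137.78 kt.
Difference ≈ 175.48 − 137.78 = 37.70 → 38 kt.

38 kt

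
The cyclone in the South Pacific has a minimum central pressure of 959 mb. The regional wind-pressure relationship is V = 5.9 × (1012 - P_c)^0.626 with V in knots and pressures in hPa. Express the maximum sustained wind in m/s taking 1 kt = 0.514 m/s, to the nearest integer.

ΔP = 1012 − 959 = 53 mb.
V ≈ 5.9 × 53^0.626 = 5.9 × 12.006 ≈ 70.835 kt.
70.835 × 0.514 ≈ 36.41 m/s → 36 m/s.

36 m/s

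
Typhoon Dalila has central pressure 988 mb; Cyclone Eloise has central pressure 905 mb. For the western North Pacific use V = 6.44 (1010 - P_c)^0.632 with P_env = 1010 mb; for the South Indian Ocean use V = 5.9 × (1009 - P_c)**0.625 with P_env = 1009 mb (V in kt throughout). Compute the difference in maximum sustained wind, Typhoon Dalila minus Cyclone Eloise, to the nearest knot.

Typhoon Dalila: ΔP = 22; V ≈ 6.44 × 22^0.632 ≈ 45.43 kt.
Cyclone Eloise: ΔP = 104; V ≈ 5.9 × 104^0.625 ≈ 107.52 kt.
Difference ≈ 45.43 − 107.52 = -62.09 → -62 kt.

-62 kt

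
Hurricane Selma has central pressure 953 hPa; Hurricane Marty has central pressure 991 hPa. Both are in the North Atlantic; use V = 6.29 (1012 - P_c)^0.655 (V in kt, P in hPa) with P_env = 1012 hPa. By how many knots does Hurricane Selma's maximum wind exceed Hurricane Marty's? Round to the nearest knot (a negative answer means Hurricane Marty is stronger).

45 kt

Hurricane Selma: ΔP = 59; V ≈ 6.29 × 59^0.655 ≈ 90.90 kt.
Hurricane Marty: ΔP = 21; V ≈ 6.29 × 21^0.655 ≈ 46.21 kt.
Difference ≈ 90.90 − 46.21 = 44.69 → 45 kt.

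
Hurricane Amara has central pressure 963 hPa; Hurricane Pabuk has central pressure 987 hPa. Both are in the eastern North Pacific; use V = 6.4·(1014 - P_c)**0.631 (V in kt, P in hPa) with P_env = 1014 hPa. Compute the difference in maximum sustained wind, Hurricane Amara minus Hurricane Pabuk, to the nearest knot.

25 kt

Hurricane Amara: ΔP = 51; V ≈ 6.4 × 51^0.631 ≈ 76.50 kt.
Hurricane Pabuk: ΔP = 27; V ≈ 6.4 × 27^0.631 ≈ 51.21 kt.
Difference ≈ 76.50 − 51.21 = 25.29 → 25 kt.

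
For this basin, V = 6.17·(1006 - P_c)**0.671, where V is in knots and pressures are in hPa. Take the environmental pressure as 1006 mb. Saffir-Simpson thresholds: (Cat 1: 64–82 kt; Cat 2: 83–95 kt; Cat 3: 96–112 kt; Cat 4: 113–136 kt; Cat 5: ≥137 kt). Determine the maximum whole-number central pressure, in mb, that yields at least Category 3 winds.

Category 3 begins at V = 96 kt.
Required ΔP = (96/6.17)^(1/0.671) = 15.559^1.490 ≈ 59.76 mb.
P_c ≤ 1006 − 59.76 = 946.24, so the highest integer P_c is 946 mb.

946 mb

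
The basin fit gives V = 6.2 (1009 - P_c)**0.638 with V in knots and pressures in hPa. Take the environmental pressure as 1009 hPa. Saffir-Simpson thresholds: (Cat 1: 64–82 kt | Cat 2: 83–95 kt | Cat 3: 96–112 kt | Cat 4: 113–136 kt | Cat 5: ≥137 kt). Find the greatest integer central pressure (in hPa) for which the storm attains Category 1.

Category 1 begins at V = 64 kt.
Required ΔP = (64/6.2)^(1/0.638) = 10.323^1.567 ≈ 38.82 hPa.
P_c ≤ 1009 − 38.82 = 970.18, so the highest integer P_c is 970 hPa.

970 hPa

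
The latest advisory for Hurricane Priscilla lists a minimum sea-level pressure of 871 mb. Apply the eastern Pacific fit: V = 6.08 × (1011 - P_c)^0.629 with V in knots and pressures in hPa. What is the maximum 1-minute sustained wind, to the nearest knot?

ΔP = 1011 − 871 = 140 mb.
140^0.629 ≈ 22.383.
V ≈ 6.08 × 22.383 ≈ 136.1 kt.

136 kt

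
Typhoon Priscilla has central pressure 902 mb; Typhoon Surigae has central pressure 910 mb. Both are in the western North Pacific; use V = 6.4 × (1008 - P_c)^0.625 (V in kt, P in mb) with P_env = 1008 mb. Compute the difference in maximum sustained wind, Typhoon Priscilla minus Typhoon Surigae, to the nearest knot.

Typhoon Priscilla: ΔP = 106; V ≈ 6.4 × 106^0.625 ≈ 118.03 kt.
Typhoon Surigae: ΔP = 98; V ≈ 6.4 × 98^0.625 ≈ 112.38 kt.
Difference ≈ 118.03 − 112.38 = 5.65 → 6 kt.

6 kt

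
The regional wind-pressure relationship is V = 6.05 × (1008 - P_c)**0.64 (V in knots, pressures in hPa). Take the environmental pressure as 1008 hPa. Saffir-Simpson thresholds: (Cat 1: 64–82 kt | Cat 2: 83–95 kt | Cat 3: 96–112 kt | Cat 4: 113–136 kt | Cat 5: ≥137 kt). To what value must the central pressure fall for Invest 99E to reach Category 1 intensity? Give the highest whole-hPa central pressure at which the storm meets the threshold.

968 hPa

Category 1 begins at V = 64 kt.
Required ΔP = (64/6.05)^(1/0.64) = 10.579^1.562 ≈ 39.87 hPa.
P_c ≤ 1008 − 39.87 = 968.13, so the highest integer P_c is 968 hPa.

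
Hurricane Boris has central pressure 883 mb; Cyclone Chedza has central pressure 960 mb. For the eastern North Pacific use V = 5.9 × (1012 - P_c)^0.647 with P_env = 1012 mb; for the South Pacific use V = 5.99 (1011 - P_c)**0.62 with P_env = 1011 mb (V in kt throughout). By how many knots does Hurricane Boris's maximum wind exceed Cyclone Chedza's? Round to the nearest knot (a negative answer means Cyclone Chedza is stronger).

68 kt

Hurricane Boris: ΔP = 129; V ≈ 5.9 × 129^0.647 ≈ 136.90 kt.
Cyclone Chedza: ΔP = 51; V ≈ 5.99 × 51^0.62 ≈ 68.57 kt.
Difference ≈ 136.90 − 68.57 = 68.33 → 68 kt.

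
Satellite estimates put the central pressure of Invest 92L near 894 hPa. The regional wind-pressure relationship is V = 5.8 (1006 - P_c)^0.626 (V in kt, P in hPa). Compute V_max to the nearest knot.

ΔP = 1006 − 894 = 112 hPa.
112^0.626 ≈ 19.178.
V ≈ 5.8 × 19.178 ≈ 111.2 kt.

111 kt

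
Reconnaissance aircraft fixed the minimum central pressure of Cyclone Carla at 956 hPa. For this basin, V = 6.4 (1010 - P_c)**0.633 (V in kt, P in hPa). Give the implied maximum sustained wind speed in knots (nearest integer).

80 kt

ΔP = 1010 − 956 = 54 hPa.
54^0.633 ≈ 12.491.
V ≈ 6.4 × 12.491 ≈ 79.9 kt.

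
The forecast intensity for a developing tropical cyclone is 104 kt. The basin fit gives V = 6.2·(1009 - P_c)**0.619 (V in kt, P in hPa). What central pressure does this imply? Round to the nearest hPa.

ΔP = (V / 6.2)^(1/0.619) = (104/6.2)^1.616.
104/6.2 = 16.774; 16.774^1.616 ≈ 95.15 hPa.
P_c = 1009 − 95.15 = 913.85 ≈ 914 hPa.

914 hPa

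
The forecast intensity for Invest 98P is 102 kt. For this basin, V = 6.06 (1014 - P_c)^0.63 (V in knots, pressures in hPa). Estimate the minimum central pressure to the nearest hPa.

926 hPa

ΔP = (V / 6.06)^(1/0.63) = (102/6.06)^1.587.
102/6.06 = 16.832; 16.832^1.587 ≈ 88.36 hPa.
P_c = 1014 − 88.36 = 925.64 ≈ 926 hPa.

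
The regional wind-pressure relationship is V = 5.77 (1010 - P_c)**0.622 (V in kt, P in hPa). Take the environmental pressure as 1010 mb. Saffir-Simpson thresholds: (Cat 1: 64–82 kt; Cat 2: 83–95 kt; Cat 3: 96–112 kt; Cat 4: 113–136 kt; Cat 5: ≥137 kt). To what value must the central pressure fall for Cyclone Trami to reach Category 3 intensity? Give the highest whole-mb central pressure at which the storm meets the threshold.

918 mb

Category 3 begins at V = 96 kt.
Required ΔP = (96/5.77)^(1/0.622) = 16.638^1.608 ≈ 91.87 mb.
P_c ≤ 1010 − 91.87 = 918.13, so the highest integer P_c is 918 mb.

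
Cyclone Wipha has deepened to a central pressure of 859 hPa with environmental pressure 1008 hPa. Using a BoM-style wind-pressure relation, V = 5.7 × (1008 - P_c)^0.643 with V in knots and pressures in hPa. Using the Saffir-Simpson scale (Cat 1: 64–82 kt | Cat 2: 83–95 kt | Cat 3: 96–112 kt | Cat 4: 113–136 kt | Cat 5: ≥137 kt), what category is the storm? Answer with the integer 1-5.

5

ΔP = 1008 − 859 = 149 hPa.
V ≈ 5.7 × 149^0.643 = 5.7 × 24.97 ≈ 142 kt.
142 kt falls in the Category 5 band.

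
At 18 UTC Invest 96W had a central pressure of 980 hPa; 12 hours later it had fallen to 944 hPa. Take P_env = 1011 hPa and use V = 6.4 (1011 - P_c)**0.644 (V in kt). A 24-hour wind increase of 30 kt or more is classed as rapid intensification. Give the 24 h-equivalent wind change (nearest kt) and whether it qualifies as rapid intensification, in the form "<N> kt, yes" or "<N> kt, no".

75 kt, yes

V₁: ΔP = 31, V ≈ 6.4 × 31^0.644 ≈ 58.43 kt.
V₂: ΔP = 67, V ≈ 6.4 × 67^0.644 ≈ 95.98 kt.
ΔV over 12 h = 37.55 kt → 24 h equivalent = 37.55 × 24/12 ≈ 75.10 kt.
75 kt ≥ 30 kt ⇒ rapid intensification.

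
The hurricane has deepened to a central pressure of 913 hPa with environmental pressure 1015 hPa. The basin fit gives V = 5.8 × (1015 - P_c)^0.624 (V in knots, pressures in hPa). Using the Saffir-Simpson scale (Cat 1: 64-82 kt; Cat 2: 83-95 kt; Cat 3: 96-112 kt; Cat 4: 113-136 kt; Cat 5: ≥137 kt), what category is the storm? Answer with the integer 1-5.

ΔP = 1015 − 913 = 102 hPa.
V ≈ 5.8 × 102^0.624 = 5.8 × 17.92 ≈ 104 kt.
104 kt falls in the Category 3 band.

3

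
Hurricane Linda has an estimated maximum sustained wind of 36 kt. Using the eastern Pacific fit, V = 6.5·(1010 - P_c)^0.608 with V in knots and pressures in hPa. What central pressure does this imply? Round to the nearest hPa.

993 hPa

ΔP = (V / 6.5)^(1/0.608) = (36/6.5)^1.645.
36/6.5 = 5.538; 5.538^1.645 ≈ 16.70 hPa.
P_c = 1010 − 16.70 = 993.30 ≈ 993 hPa.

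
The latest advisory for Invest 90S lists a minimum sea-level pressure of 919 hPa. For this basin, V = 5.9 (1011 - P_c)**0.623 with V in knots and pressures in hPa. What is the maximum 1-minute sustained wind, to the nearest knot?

ΔP = 1011 − 919 = 92 hPa.
92^0.623 ≈ 16.728.
V ≈ 5.9 × 16.728 ≈ 98.7 kt.

99 kt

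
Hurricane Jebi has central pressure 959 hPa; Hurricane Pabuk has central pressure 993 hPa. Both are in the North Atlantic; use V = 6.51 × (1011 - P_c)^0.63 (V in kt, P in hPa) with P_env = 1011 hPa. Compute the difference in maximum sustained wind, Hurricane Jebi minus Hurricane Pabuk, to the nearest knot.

Hurricane Jebi: ΔP = 52; V ≈ 6.51 × 52^0.63 ≈ 78.46 kt.
Hurricane Pabuk: ΔP = 18; V ≈ 6.51 × 18^0.63 ≈ 40.22 kt.
Difference ≈ 78.46 − 40.22 = 38.24 → 38 kt.

38 kt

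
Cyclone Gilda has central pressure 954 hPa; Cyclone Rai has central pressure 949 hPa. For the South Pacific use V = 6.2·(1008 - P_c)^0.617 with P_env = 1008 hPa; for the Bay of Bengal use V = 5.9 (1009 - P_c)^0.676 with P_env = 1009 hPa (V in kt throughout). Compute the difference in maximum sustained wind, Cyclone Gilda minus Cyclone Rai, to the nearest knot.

Cyclone Gilda: ΔP = 54; V ≈ 6.2 × 54^0.617 ≈ 72.66 kt.
Cyclone Rai: ΔP = 60; V ≈ 5.9 × 60^0.676 ≈ 93.95 kt.
Difference ≈ 72.66 − 93.95 = -21.29 → -21 kt.

-21 kt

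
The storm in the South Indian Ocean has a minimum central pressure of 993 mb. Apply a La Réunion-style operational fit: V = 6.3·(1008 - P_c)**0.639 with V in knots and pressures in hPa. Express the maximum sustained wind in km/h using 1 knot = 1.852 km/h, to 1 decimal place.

65.8 km/h

ΔP = 1008 − 993 = 15 mb.
V ≈ 6.3 × 15^0.639 = 6.3 × 5.643 ≈ 35.552 kt.
35.552 × 1.852 ≈ 65.84 km/h → 65.8 km/h.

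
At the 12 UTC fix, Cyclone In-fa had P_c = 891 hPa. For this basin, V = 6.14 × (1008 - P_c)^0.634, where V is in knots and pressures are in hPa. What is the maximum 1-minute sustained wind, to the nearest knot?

ΔP = 1008 − 891 = 117 hPa.
117^0.634 ≈ 20.475.
V ≈ 6.14 × 20.475 ≈ 125.7 kt.

126 kt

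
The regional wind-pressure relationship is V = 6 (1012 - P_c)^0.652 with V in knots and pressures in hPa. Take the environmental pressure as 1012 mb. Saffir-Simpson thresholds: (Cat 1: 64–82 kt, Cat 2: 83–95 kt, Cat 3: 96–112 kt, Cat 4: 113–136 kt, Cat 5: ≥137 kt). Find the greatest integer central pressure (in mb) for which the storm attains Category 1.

Category 1 begins at V = 64 kt.
Required ΔP = (64/6)^(1/0.652) = 10.667^1.534 ≈ 37.73 mb.
P_c ≤ 1012 − 37.73 = 974.27, so the highest integer P_c is 974 mb.

974 mb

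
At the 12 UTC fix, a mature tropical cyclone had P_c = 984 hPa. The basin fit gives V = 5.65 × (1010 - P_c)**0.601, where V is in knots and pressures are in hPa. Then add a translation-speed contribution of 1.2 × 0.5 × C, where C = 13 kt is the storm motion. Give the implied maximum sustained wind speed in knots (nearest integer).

ΔP = 1010 − 984 = 26 hPa.
26^0.601 ≈ 7.086.
V ≈ 5.65 × 7.086 ≈ 40.0 kt.
Translation term: 1.2 × 0.5 × 13 = 7.8 kt.
Corrected V ≈ 47.8 kt → 48 kt.

48 kt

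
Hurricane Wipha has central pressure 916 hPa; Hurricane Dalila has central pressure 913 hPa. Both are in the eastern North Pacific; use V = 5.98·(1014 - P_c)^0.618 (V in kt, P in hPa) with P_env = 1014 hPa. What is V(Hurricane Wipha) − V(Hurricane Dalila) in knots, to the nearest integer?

-2 kt

Hurricane Wipha: ΔP = 98; V ≈ 5.98 × 98^0.618 ≈ 101.69 kt.
Hurricane Dalila: ΔP = 101; V ≈ 5.98 × 101^0.618 ≈ 103.60 kt.
Difference ≈ 101.69 − 103.60 = -1.91 → -2 kt.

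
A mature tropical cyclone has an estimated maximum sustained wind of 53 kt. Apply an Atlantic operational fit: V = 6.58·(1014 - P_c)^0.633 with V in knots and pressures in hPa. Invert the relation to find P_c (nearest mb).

987 mb

ΔP = (V / 6.58)^(1/0.633) = (53/6.58)^1.580.
53/6.58 = 8.055; 8.055^1.580 ≈ 27.00 mb.
P_c = 1014 − 27.00 = 987.00 ≈ 987 mb.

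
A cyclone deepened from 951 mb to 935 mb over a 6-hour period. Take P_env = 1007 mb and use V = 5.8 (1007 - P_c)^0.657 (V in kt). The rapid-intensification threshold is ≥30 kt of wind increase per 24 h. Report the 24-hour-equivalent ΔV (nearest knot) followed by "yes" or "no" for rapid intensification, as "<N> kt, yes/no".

V₁: ΔP = 56, V ≈ 5.8 × 56^0.657 ≈ 81.66 kt.
V₂: ΔP = 72, V ≈ 5.8 × 72^0.657 ≈ 96.32 kt.
ΔV over 6 h = 14.66 kt → 24 h equivalent = 14.66 × 24/6 ≈ 58.64 kt.
59 kt ≥ 30 kt ⇒ rapid intensification.

59 kt, yes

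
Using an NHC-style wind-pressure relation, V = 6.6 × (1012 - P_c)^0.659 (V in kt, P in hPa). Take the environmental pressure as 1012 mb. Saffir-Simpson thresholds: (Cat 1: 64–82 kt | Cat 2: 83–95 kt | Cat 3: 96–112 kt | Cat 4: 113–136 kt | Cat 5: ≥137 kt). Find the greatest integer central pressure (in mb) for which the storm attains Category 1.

Category 1 begins at V = 64 kt.
Required ΔP = (64/6.6)^(1/0.659) = 9.697^1.517 ≈ 31.42 mb.
P_c ≤ 1012 − 31.42 = 980.58, so the highest integer P_c is 980 mb.

980 mb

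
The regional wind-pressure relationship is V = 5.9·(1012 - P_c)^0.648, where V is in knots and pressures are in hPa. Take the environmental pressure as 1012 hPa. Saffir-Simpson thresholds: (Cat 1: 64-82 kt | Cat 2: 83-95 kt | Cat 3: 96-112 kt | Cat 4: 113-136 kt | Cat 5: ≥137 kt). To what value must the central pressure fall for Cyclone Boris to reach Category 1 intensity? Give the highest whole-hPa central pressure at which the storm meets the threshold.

972 hPa

Category 1 begins at V = 64 kt.
Required ΔP = (64/5.9)^(1/0.648) = 10.847^1.543 ≈ 39.60 hPa.
P_c ≤ 1012 − 39.60 = 972.40, so the highest integer P_c is 972 hPa.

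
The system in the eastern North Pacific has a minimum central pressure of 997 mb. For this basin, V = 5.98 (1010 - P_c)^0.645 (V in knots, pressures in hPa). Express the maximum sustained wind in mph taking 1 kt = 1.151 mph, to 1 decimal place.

36.0 mph

ΔP = 1010 − 997 = 13 mb.
V ≈ 5.98 × 13^0.645 = 5.98 × 5.230 ≈ 31.275 kt.
31.275 × 1.151 ≈ 36.00 mph → 36.0 mph.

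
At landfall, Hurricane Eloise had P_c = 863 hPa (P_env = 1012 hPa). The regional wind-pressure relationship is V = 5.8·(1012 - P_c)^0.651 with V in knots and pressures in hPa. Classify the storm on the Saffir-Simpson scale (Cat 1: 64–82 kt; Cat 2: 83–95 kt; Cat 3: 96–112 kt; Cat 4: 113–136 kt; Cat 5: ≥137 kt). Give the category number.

ΔP = 1012 − 863 = 149 hPa.
V ≈ 5.8 × 149^0.651 = 5.8 × 25.99 ≈ 151 kt.
151 kt falls in the Category 5 band.

5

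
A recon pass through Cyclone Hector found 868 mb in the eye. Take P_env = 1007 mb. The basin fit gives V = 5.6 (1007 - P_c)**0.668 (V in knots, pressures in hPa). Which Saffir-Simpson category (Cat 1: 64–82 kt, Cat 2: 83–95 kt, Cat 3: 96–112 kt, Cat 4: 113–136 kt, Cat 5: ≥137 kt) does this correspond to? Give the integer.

ΔP = 1007 − 868 = 139 mb.
V ≈ 5.6 × 139^0.668 = 5.6 × 27.01 ≈ 151 kt.
151 kt falls in the Category 5 band.

5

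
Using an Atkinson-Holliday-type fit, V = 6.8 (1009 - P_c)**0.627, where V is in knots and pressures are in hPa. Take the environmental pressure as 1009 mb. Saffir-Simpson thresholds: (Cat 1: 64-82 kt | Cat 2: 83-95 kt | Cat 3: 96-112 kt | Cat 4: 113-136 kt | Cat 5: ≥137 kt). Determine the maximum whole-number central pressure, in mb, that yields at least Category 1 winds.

Category 1 begins at V = 64 kt.
Required ΔP = (64/6.8)^(1/0.627) = 9.412^1.595 ≈ 35.72 mb.
P_c ≤ 1009 − 35.72 = 973.28, so the highest integer P_c is 973 mb.

973 mb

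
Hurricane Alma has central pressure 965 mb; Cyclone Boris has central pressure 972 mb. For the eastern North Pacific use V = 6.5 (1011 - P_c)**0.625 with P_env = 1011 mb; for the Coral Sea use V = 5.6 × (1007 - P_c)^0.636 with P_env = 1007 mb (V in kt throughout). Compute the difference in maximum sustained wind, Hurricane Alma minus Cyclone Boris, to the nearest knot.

Hurricane Alma: ΔP = 46; V ≈ 6.5 × 46^0.625 ≈ 71.14 kt.
Cyclone Boris: ΔP = 35; V ≈ 5.6 × 35^0.636 ≈ 53.73 kt.
Difference ≈ 71.14 − 53.73 = 17.41 → 17 kt.

17 kt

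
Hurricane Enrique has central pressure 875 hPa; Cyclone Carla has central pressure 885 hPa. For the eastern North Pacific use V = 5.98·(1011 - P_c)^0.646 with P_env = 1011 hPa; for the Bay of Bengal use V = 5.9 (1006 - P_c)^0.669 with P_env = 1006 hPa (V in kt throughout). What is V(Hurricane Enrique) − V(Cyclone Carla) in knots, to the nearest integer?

-3 kt

Hurricane Enrique: ΔP = 136; V ≈ 5.98 × 136^0.646 ≈ 142.88 kt.
Cyclone Carla: ΔP = 121; V ≈ 5.9 × 121^0.669 ≈ 145.96 kt.
Difference ≈ 142.88 − 145.96 = -3.08 → -3 kt.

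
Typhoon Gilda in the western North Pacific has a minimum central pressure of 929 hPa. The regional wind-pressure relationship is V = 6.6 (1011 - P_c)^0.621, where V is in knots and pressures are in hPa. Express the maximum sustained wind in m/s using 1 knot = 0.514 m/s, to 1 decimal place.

52.4 m/s

ΔP = 1011 − 929 = 82 hPa.
V ≈ 6.6 × 82^0.621 = 6.6 × 15.434 ≈ 101.864 kt.
101.864 × 0.514 ≈ 52.36 m/s → 52.4 m/s.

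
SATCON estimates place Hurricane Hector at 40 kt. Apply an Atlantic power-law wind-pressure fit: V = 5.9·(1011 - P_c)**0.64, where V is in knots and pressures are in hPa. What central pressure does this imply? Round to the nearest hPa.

991 hPa

ΔP = (V / 5.9)^(1/0.64) = (40/5.9)^1.562.
40/5.9 = 6.780; 6.780^1.562 ≈ 19.90 hPa.
P_c = 1011 − 19.90 = 991.10 ≈ 991 hPa.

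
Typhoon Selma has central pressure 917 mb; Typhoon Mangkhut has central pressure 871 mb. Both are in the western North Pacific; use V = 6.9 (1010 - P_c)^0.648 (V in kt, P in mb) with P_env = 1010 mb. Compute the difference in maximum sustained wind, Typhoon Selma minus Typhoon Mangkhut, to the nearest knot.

-39 kt

Typhoon Selma: ΔP = 93; V ≈ 6.9 × 93^0.648 ≈ 130.14 kt.
Typhoon Mangkhut: ΔP = 139; V ≈ 6.9 × 139^0.648 ≈ 168.86 kt.
Difference ≈ 130.14 − 168.86 = -38.72 → -39 kt.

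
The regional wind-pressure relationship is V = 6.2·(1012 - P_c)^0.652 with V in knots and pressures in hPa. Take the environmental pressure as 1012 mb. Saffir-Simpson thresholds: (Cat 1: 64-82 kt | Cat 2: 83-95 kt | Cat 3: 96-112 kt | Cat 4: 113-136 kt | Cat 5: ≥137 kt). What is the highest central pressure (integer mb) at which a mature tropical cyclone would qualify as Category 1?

976 mb

Category 1 begins at V = 64 kt.
Required ΔP = (64/6.2)^(1/0.652) = 10.323^1.534 ≈ 35.88 mb.
P_c ≤ 1012 − 35.88 = 976.12, so the highest integer P_c is 976 mb.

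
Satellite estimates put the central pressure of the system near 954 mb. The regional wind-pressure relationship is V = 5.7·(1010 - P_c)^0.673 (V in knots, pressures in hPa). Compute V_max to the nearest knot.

ΔP = 1010 − 954 = 56 mb.
56^0.673 ≈ 15.015.
V ≈ 5.7 × 15.015 ≈ 85.6 kt.

86 kt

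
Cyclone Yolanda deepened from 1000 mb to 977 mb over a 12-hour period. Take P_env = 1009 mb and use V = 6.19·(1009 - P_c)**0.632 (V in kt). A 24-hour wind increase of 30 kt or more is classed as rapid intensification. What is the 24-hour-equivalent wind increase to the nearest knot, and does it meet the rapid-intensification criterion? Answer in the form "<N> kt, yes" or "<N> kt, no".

V₁: ΔP = 9, V ≈ 6.19 × 9^0.632 ≈ 24.82 kt.
V₂: ΔP = 32, V ≈ 6.19 × 32^0.632 ≈ 55.33 kt.
ΔV over 12 h = 30.51 kt → 24 h equivalent = 30.51 × 24/12 ≈ 61.02 kt.
61 kt ≥ 30 kt ⇒ rapid intensification.

61 kt, yes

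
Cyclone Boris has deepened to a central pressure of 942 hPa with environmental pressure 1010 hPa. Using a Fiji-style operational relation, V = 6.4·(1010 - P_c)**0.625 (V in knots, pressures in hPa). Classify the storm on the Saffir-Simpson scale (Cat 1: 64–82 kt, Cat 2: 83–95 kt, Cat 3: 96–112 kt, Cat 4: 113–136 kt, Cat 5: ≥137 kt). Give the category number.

ΔP = 1010 − 942 = 68 hPa.
V ≈ 6.4 × 68^0.625 = 6.4 × 13.97 ≈ 89 kt.
89 kt falls in the Category 2 band.

2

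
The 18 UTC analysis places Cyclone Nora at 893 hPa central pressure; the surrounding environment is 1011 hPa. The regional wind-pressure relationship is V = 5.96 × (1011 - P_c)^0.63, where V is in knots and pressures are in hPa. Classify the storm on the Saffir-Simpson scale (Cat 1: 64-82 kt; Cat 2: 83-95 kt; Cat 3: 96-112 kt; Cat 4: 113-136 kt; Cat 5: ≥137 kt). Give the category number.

4

ΔP = 1011 − 893 = 118 hPa.
V ≈ 5.96 × 118^0.63 = 5.96 × 20.20 ≈ 120 kt.
120 kt falls in the Category 4 band.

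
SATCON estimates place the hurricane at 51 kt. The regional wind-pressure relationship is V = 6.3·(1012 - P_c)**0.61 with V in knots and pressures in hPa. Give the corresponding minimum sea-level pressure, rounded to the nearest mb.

ΔP = (V / 6.3)^(1/0.61) = (51/6.3)^1.639.
51/6.3 = 8.095; 8.095^1.639 ≈ 30.82 mb.
P_c = 1012 − 30.82 = 981.18 ≈ 981 mb.

981 mb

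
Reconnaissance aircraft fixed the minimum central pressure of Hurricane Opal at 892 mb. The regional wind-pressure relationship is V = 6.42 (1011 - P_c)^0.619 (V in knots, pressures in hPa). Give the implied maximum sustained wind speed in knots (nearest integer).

ΔP = 1011 − 892 = 119 mb.
119^0.619 ≈ 19.265.
V ≈ 6.42 × 19.265 ≈ 123.7 kt.

124 kt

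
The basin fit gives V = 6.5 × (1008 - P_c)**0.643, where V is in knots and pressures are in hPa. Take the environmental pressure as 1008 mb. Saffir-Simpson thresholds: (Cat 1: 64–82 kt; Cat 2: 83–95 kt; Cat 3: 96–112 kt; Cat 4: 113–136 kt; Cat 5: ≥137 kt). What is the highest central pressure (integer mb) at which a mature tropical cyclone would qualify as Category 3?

Category 3 begins at V = 96 kt.
Required ΔP = (96/6.5)^(1/0.643) = 14.769^1.555 ≈ 65.86 mb.
P_c ≤ 1008 − 65.86 = 942.14, so the highest integer P_c is 942 mb.

942 mb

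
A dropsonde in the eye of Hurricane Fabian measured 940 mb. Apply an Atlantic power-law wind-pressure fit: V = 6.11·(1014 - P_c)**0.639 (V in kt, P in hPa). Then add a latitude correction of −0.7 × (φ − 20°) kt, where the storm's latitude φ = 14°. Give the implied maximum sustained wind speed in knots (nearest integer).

ΔP = 1014 − 940 = 74 mb.
74^0.639 ≈ 15.647.
V ≈ 6.11 × 15.647 ≈ 95.6 kt.
Latitude correction: −0.7 × (14 − 20) = 4.2 kt.
Corrected V ≈ 99.8 kt → 100 kt.

100 kt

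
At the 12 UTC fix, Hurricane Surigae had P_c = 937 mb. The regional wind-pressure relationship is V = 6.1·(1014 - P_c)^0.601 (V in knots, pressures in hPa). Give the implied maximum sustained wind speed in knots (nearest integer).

ΔP = 1014 − 937 = 77 mb.
77^0.601 ≈ 13.608.
V ≈ 6.1 × 13.608 ≈ 83.0 kt.

83 kt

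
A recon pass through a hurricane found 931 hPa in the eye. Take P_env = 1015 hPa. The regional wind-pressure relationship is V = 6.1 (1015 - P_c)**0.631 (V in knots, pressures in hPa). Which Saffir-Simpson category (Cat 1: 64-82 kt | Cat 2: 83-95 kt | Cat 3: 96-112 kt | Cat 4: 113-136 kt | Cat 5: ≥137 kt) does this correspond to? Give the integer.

3

ΔP = 1015 − 931 = 84 hPa.
V ≈ 6.1 × 84^0.631 = 6.1 × 16.38 ≈ 100 kt.
100 kt falls in the Category 3 band.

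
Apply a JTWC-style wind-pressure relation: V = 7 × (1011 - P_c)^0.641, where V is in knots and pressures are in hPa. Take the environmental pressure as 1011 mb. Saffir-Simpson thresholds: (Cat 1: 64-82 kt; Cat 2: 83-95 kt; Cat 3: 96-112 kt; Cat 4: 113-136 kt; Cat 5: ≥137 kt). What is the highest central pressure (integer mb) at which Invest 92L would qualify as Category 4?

Category 4 begins at V = 113 kt.
Required ΔP = (113/7)^(1/0.641) = 16.143^1.560 ≈ 76.65 mb.
P_c ≤ 1011 − 76.65 = 934.35, so the highest integer P_c is 934 mb.

934 mb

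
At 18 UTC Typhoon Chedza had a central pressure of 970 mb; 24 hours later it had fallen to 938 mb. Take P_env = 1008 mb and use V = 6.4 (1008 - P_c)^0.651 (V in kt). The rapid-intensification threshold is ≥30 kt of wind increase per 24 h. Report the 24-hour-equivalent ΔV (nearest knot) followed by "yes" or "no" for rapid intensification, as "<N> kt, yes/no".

33 kt, yes

V₁: ΔP = 38, V ≈ 6.4 × 38^0.651 ≈ 68.33 kt.
V₂: ΔP = 70, V ≈ 6.4 × 70^0.651 ≈ 101.70 kt.
ΔV over 24 h = 33.37 kt → 24 h equivalent = 33.37 × 24/24 ≈ 33.37 kt.
33 kt ≥ 30 kt ⇒ rapid intensification.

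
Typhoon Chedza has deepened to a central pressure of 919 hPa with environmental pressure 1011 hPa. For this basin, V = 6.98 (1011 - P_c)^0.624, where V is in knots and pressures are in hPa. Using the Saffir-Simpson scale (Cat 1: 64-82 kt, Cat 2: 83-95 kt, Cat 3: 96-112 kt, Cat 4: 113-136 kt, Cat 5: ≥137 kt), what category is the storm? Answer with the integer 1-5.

4

ΔP = 1011 − 919 = 92 hPa.
V ≈ 6.98 × 92^0.624 = 6.98 × 16.80 ≈ 117 kt.
117 kt falls in the Category 4 band.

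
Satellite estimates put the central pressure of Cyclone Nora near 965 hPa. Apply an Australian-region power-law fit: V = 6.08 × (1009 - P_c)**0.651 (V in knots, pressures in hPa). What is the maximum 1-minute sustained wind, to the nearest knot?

71 kt

ΔP = 1009 − 965 = 44 hPa.
44^0.651 ≈ 11.746.
V ≈ 6.08 × 11.746 ≈ 71.4 kt.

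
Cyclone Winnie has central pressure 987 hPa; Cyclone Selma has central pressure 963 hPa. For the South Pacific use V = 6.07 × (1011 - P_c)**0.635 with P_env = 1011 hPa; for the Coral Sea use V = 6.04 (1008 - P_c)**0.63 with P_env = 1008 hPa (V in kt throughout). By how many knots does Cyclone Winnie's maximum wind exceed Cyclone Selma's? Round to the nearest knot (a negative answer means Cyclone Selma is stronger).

-21 kt

Cyclone Winnie: ΔP = 24; V ≈ 6.07 × 24^0.635 ≈ 45.67 kt.
Cyclone Selma: ΔP = 45; V ≈ 6.04 × 45^0.63 ≈ 66.46 kt.
Difference ≈ 45.67 − 66.46 = -20.79 → -21 kt.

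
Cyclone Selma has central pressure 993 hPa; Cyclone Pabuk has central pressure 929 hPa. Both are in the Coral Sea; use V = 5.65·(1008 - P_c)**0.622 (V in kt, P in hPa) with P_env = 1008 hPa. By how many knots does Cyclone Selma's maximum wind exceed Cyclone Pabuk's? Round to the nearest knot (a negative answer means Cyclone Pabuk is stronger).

Cyclone Selma: ΔP = 15; V ≈ 5.65 × 15^0.622 ≈ 30.45 kt.
Cyclone Pabuk: ΔP = 79; V ≈ 5.65 × 79^0.622 ≈ 85.58 kt.
Difference ≈ 30.45 − 85.58 = -55.13 → -55 kt.

-55 kt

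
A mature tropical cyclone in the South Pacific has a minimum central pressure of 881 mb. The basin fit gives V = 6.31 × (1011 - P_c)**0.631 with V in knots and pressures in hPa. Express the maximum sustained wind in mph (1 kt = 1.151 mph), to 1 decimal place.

ΔP = 1011 − 881 = 130 mb.
V ≈ 6.31 × 130^0.631 = 6.31 × 21.572 ≈ 136.122 kt.
136.122 × 1.151 ≈ 156.68 mph → 156.7 mph.

156.7 mph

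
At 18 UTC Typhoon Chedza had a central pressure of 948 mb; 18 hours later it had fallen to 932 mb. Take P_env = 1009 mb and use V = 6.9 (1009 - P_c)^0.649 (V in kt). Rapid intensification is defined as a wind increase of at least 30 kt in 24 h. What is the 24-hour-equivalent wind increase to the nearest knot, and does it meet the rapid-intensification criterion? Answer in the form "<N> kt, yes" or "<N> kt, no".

22 kt, no

V₁: ΔP = 61, V ≈ 6.9 × 61^0.649 ≈ 99.43 kt.
V₂: ΔP = 77, V ≈ 6.9 × 77^0.649 ≈ 115.66 kt.
ΔV over 18 h = 16.23 kt → 24 h equivalent = 16.23 × 24/18 ≈ 21.64 kt.
22 kt < 30 kt ⇒ not rapid intensification.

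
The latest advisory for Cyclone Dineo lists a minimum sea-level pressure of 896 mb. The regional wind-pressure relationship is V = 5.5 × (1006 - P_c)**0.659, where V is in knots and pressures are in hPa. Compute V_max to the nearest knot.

122 kt

ΔP = 1006 − 896 = 110 mb.
110^0.659 ≈ 22.145.
V ≈ 5.5 × 22.145 ≈ 121.8 kt.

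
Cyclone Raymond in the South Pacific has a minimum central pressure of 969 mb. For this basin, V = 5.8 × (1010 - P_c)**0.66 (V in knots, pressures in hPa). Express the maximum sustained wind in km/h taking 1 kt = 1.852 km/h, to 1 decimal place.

124.6 km/h

ΔP = 1010 − 969 = 41 mb.
V ≈ 5.8 × 41^0.66 = 5.8 × 11.599 ≈ 67.277 kt.
67.277 × 1.852 ≈ 124.60 km/h → 124.6 km/h.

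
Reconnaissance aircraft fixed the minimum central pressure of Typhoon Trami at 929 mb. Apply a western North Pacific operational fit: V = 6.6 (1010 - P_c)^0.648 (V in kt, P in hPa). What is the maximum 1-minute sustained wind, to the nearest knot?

ΔP = 1010 − 929 = 81 mb.
81^0.648 ≈ 17.246.
V ≈ 6.6 × 17.246 ≈ 113.8 kt.

114 kt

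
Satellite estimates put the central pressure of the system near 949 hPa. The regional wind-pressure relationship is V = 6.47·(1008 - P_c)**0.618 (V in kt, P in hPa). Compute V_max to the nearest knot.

80 kt

ΔP = 1008 − 949 = 59 hPa.
59^0.618 ≈ 12.428.
V ≈ 6.47 × 12.428 ≈ 80.4 kt.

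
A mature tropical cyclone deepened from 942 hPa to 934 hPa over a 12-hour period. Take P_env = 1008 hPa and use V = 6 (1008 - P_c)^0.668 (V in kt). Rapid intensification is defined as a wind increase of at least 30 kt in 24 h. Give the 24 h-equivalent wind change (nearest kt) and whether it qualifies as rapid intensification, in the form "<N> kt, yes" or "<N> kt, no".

16 kt, no

V₁: ΔP = 66, V ≈ 6 × 66^0.668 ≈ 98.54 kt.
V₂: ΔP = 74, V ≈ 6 × 74^0.668 ≈ 106.36 kt.
ΔV over 12 h = 7.82 kt → 24 h equivalent = 7.82 × 24/12 ≈ 15.64 kt.
16 kt < 30 kt ⇒ not rapid intensification.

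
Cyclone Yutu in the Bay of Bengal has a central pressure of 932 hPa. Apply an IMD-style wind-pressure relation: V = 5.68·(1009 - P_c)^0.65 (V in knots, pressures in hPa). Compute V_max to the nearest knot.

96 kt

ΔP = 1009 − 932 = 77 hPa.
77^0.65 ≈ 16.835.
V ≈ 5.68 × 16.835 ≈ 95.6 kt.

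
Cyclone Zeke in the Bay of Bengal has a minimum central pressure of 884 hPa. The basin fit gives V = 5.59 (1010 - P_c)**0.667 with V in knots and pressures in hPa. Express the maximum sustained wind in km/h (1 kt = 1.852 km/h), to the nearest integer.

ΔP = 1010 − 884 = 126 hPa.
V ≈ 5.59 × 126^0.667 = 5.59 × 25.174 ≈ 140.721 kt.
140.721 × 1.852 ≈ 260.62 km/h → 261 km/h.

261 km/h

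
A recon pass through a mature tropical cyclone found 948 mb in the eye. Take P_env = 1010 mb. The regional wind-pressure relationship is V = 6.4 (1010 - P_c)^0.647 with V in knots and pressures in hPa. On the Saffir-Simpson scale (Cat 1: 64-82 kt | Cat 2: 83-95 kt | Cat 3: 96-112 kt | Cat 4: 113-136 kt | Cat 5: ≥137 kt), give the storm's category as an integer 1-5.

2

ΔP = 1010 − 948 = 62 mb.
V ≈ 6.4 × 62^0.647 = 6.4 × 14.44 ≈ 92 kt.
92 kt falls in the Category 2 band.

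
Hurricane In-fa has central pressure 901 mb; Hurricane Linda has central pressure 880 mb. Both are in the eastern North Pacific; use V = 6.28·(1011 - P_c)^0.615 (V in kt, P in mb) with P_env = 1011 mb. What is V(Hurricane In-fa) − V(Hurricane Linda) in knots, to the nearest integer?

-13 kt

Hurricane In-fa: ΔP = 110; V ≈ 6.28 × 110^0.615 ≈ 113.09 kt.
Hurricane Linda: ΔP = 131; V ≈ 6.28 × 131^0.615 ≈ 125.92 kt.
Difference ≈ 113.09 − 125.92 = -12.83 → -13 kt.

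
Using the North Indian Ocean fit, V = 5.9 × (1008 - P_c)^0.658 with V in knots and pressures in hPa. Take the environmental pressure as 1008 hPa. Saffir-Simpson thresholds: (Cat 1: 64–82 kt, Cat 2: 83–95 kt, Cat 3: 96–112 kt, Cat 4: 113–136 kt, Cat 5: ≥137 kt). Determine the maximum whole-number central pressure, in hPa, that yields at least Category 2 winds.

Category 2 begins at V = 83 kt.
Required ΔP = (83/5.9)^(1/0.658) = 14.068^1.520 ≈ 55.59 hPa.
P_c ≤ 1008 − 55.59 = 952.41, so the highest integer P_c is 952 hPa.

952 hPa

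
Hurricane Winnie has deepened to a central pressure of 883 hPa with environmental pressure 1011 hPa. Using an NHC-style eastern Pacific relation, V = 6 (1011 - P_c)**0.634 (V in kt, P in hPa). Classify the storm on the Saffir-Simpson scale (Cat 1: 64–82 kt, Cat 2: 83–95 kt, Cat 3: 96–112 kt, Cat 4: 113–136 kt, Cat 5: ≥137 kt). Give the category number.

4

ΔP = 1011 − 883 = 128 hPa.
V ≈ 6 × 128^0.634 = 6 × 21.68 ≈ 130 kt.
130 kt falls in the Category 4 band.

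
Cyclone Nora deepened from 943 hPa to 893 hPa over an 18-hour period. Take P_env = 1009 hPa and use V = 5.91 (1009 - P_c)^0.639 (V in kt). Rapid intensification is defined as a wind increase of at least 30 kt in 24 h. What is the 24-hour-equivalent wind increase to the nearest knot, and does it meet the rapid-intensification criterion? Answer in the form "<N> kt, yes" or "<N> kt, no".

V₁: ΔP = 66, V ≈ 5.91 × 66^0.639 ≈ 85.96 kt.
V₂: ΔP = 116, V ≈ 5.91 × 116^0.639 ≈ 123.25 kt.
ΔV over 18 h = 37.29 kt → 24 h equivalent = 37.29 × 24/18 ≈ 49.72 kt.
50 kt ≥ 30 kt ⇒ rapid intensification.

50 kt, yes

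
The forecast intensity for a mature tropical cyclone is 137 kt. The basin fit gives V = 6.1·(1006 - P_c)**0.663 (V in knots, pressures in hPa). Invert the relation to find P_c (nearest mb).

897 mb

ΔP = (V / 6.1)^(1/0.663) = (137/6.1)^1.508.
137/6.1 = 22.459; 22.459^1.508 ≈ 109.22 mb.
P_c = 1006 − 109.22 = 896.78 ≈ 897 mb.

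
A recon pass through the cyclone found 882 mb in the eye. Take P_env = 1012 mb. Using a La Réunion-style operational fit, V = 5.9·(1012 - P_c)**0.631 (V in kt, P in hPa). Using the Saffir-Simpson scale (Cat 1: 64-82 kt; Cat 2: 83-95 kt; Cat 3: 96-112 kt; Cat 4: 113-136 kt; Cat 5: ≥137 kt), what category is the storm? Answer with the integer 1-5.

ΔP = 1012 − 882 = 130 mb.
V ≈ 5.9 × 130^0.631 = 5.9 × 21.57 ≈ 127 kt.
127 kt falls in the Category 4 band.

4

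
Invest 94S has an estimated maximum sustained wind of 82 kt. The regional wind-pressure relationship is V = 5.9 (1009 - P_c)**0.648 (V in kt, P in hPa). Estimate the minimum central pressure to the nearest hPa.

ΔP = (V / 5.9)^(1/0.648) = (82/5.9)^1.543.
82/5.9 = 13.898; 13.898^1.543 ≈ 58.05 hPa.
P_c = 1009 − 58.05 = 950.95 ≈ 951 hPa.

951 hPa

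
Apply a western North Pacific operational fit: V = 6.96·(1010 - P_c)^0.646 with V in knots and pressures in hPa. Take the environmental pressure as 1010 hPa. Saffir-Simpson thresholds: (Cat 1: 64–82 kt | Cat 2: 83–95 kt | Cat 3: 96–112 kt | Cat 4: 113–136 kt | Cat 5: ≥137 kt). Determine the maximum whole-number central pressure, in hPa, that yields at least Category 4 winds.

935 hPa

Category 4 begins at V = 113 kt.
Required ΔP = (113/6.96)^(1/0.646) = 16.236^1.548 ≈ 74.78 hPa.
P_c ≤ 1010 − 74.78 = 935.22, so the highest integer P_c is 935 hPa.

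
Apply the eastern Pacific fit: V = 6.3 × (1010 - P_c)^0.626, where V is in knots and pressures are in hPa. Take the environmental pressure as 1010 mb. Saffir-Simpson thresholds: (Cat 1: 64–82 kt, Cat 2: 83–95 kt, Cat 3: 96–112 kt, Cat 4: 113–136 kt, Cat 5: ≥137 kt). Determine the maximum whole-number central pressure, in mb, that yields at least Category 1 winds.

Category 1 begins at V = 64 kt.
Required ΔP = (64/6.3)^(1/0.626) = 10.159^1.597 ≈ 40.59 mb.
P_c ≤ 1010 − 40.59 = 969.41, so the highest integer P_c is 969 mb.

969 mb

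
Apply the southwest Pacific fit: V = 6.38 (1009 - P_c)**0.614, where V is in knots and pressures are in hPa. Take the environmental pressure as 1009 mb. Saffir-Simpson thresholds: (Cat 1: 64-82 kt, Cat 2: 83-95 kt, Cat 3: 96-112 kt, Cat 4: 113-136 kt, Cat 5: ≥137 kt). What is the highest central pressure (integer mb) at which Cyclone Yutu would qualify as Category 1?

Category 1 begins at V = 64 kt.
Required ΔP = (64/6.38)^(1/0.614) = 10.031^1.629 ≈ 42.74 mb.
P_c ≤ 1009 − 42.74 = 966.26, so the highest integer P_c is 966 mb.

966 mb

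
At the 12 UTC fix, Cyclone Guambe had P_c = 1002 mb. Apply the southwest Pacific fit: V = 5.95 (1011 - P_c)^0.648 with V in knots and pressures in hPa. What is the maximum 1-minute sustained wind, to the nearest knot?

ΔP = 1011 − 1002 = 9 mb.
9^0.648 ≈ 4.153.
V ≈ 5.95 × 4.153 ≈ 24.7 kt.

25 kt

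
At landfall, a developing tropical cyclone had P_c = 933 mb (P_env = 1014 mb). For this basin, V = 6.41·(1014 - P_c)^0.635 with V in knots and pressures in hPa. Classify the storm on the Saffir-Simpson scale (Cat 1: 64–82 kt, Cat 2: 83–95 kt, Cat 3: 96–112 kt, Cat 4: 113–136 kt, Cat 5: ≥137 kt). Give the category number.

ΔP = 1014 − 933 = 81 mb.
V ≈ 6.41 × 81^0.635 = 6.41 × 16.29 ≈ 104 kt.
104 kt falls in the Category 3 band.

3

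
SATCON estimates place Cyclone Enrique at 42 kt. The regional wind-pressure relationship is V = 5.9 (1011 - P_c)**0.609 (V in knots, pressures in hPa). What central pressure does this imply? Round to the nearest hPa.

ΔP = (V / 5.9)^(1/0.609) = (42/5.9)^1.642.
42/5.9 = 7.119; 7.119^1.642 ≈ 25.10 hPa.
P_c = 1011 − 25.10 = 985.90 ≈ 986 hPa.

986 hPa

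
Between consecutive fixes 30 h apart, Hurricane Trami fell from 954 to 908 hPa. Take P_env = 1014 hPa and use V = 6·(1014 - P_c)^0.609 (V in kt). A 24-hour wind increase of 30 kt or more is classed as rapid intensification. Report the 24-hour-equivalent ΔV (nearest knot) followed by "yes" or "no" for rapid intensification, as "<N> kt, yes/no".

V₁: ΔP = 60, V ≈ 6 × 60^0.609 ≈ 72.62 kt.
V₂: ΔP = 106, V ≈ 6 × 106^0.609 ≈ 102.70 kt.
ΔV over 30 h = 30.08 kt → 24 h equivalent = 30.08 × 24/30 ≈ 24.06 kt.
24 kt < 30 kt ⇒ not rapid intensification.

24 kt, no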